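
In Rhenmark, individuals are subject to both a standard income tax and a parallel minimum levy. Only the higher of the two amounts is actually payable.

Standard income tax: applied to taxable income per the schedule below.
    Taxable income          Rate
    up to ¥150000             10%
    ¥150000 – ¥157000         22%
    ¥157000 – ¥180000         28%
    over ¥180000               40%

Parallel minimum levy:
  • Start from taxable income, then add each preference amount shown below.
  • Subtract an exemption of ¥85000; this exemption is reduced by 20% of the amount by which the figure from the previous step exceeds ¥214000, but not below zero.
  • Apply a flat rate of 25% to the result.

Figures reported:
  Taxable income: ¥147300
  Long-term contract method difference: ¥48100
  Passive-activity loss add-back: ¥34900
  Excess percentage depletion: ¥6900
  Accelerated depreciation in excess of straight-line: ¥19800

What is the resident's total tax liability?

Standard income tax:
  ¥147300 × 10% = ¥14730

Parallel minimum levy:
  Adjusted income: ¥147300 + ¥48100 + ¥34900 + ¥6900 + ¥19800 = ¥257000
  Exemption: ¥85000 − 20% × (¥257000 − ¥214000) = ¥85000 − ¥8600 = ¥76400
  Base: ¥257000 − ¥76400 = ¥180600
  ¥180600 × 25% = ¥45150

¥45150 > ¥14730, so the parallel minimum levy is the binding amount.

¥45150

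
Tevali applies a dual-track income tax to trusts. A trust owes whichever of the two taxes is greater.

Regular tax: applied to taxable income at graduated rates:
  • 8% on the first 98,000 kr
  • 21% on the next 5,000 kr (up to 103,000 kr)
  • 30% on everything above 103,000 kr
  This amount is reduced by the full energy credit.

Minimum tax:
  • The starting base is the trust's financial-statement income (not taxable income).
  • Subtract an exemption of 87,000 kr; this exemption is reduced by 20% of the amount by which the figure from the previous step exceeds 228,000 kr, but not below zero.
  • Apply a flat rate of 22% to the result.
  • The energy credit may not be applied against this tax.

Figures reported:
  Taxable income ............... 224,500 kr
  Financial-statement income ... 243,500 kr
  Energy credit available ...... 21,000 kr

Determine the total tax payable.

Regular tax:
  98,000 kr × 8% = 7,840 kr
  5,000 kr × 21% = 1,050 kr
  121,500 kr × 30% = 36,450 kr
  → 45,340 kr
  Less energy credit 21,000 kr → 24,340 kr

Minimum tax:
  Base (financial-statement income): 243,500 kr
  Exemption: 87,000 kr − 20% × (243,500 kr − 228,000 kr) = 87,000 kr − 3,100 kr = 83,900 kr
  Base: 243,500 kr − 83,900 kr = 159,600 kr
  159,600 kr × 22% = 35,112 kr

35,112 kr > 24,340 kr, so the minimum tax is the binding amount.

35,112 kr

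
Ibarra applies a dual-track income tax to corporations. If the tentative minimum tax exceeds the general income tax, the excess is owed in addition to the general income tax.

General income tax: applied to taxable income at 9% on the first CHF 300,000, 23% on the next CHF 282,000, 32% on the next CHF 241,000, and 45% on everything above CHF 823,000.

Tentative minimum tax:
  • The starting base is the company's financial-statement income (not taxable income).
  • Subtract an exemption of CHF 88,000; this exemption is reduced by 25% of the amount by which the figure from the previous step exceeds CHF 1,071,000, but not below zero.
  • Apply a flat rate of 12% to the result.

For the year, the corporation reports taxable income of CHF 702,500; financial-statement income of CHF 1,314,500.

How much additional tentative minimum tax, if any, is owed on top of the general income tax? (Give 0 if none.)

CHF 24,065

Tentative minimum tax:
  Base (financial-statement income): CHF 1,314,500
  Exemption: CHF 88,000 − 25% × (CHF 1,314,500 − CHF 1,071,000) = CHF 88,000 − CHF 60,875 = CHF 27,125
  Base: CHF 1,314,500 − CHF 27,125 = CHF 1,287,375
  CHF 1,287,375 × 12% = CHF 154,485

General income tax:
  CHF 300,000 × 9% = CHF 27,000
  CHF 282,000 × 23% = CHF 64,860
  CHF 120,500 × 32% = CHF 38,560
  → CHF 130,420

Excess of tentative minimum tax over general income tax: CHF 154,485 − CHF 130,420 = CHF 24,065.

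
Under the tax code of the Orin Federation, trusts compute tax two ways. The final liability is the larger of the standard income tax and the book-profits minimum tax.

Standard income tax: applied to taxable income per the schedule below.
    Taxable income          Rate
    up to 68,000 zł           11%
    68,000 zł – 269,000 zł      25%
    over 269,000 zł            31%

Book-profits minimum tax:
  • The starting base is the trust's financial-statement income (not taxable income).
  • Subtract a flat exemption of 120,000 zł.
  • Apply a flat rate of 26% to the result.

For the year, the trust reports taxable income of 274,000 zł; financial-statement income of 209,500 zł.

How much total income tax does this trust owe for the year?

59,280 zł

Standard income tax:
  68,000 zł × 11% = 7,480 zł
  201,000 zł × 25% = 50,250 zł
  5,000 zł × 31% = 1,550 zł
  → 59,280 zł

Book-profits minimum tax:
  Base (financial-statement income): 209,500 zł
  Less exemption 120,000 zł → base 89,500 zł
  89,500 zł × 26% = 23,270 zł

59,280 zł > 23,270 zł, so the standard income tax governs.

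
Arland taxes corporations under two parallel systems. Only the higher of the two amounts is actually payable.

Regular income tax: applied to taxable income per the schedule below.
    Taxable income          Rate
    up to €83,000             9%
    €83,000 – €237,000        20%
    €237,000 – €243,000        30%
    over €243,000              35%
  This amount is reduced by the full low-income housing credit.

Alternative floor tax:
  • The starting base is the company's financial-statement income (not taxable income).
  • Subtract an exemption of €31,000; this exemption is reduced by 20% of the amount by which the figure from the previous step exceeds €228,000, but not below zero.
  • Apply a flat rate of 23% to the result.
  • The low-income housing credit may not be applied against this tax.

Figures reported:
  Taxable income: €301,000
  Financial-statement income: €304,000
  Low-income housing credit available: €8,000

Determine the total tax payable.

€66,286

Regular income tax:
  €83,000 × 9% = €7,470
  €154,000 × 20% = €30,800
  €6,000 × 30% = €1,800
  €58,000 × 35% = €20,300
  → €60,370
  Less low-income housing credit €8,000 → €52,370

Alternative floor tax:
  Base (financial-statement income): €304,000
  Exemption: €31,000 − 20% × (€304,000 − €228,000) = €31,000 − €15,200 = €15,800
  Base: €304,000 − €15,800 = €288,200
  €288,200 × 23% = €66,286

€66,286 > €52,370, so the alternative floor tax is the binding amount.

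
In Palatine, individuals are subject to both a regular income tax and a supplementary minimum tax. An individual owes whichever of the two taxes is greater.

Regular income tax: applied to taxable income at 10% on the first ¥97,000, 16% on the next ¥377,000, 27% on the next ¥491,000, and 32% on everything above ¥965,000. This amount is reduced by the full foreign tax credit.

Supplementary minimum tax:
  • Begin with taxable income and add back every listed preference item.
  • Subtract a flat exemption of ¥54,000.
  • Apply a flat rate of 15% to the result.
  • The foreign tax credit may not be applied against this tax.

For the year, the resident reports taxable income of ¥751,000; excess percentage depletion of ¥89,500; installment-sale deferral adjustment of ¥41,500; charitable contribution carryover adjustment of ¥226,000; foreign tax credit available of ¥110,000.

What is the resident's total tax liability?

¥158,100

Supplementary minimum tax:
  Adjusted income: ¥751,000 + ¥89,500 + ¥41,500 + ¥226,000 = ¥1,108,000
  Less exemption ¥54,000 → base ¥1,054,000
  ¥1,054,000 × 15% = ¥158,100

Regular income tax:
  ¥97,000 × 10% = ¥9,700
  ¥377,000 × 16% = ¥60,320
  ¥277,000 × 27% = ¥74,790
  → ¥144,810
  Less foreign tax credit ¥110,000 → ¥34,810

¥158,100 > ¥34,810, so the supplementary minimum tax is the binding amount.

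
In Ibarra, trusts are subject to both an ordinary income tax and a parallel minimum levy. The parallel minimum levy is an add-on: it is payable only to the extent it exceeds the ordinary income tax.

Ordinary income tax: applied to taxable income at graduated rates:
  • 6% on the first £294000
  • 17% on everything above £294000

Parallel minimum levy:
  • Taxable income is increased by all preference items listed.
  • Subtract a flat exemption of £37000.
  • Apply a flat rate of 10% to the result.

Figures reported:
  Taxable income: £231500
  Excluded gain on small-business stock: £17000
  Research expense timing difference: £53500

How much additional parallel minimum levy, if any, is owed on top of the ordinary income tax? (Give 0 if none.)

£12610

Parallel minimum levy:
  Adjusted income: £231500 + £17000 + £53500 = £302000
  Less exemption £37000 → base £265000
  £265000 × 10% = £26500

Ordinary income tax:
  £231500 × 6% = £13890

Excess of parallel minimum levy over ordinary income tax: £26500 − £13890 = £12610.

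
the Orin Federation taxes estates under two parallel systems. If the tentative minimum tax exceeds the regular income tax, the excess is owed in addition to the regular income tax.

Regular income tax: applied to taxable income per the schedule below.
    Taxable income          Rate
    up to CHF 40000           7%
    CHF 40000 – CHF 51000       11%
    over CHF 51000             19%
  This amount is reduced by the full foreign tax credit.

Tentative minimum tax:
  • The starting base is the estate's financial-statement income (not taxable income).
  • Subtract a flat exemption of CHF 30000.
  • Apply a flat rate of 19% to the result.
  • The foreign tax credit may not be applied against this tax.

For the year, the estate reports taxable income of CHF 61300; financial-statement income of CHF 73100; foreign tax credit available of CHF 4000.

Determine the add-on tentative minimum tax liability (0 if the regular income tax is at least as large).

Regular income tax:
  CHF 40000 × 7% = CHF 2800
  CHF 11000 × 11% = CHF 1210
  CHF 10300 × 19% = CHF 1957
  → CHF 5967
  Less foreign tax credit CHF 4000 → CHF 1967

Tentative minimum tax:
  Base (financial-statement income): CHF 73100
  Less exemption CHF 30000 → base CHF 43100
  CHF 43100 × 19% = CHF 8189

Excess of tentative minimum tax over regular income tax: CHF 8189 − CHF 1967 = CHF 6222.

CHF 6222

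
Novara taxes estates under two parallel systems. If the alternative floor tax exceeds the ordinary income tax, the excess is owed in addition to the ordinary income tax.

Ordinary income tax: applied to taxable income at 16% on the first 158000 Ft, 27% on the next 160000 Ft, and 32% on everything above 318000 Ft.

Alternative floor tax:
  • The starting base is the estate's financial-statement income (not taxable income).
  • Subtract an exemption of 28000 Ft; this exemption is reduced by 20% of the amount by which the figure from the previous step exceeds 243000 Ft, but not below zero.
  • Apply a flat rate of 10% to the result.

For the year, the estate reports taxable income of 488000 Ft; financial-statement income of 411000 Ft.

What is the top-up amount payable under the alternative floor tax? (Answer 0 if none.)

Alternative floor tax:
  Base (financial-statement income): 411000 Ft
  Exemption: 20% × (411000 Ft − 243000 Ft) = 33600 Ft ≥ 28000 Ft, so the exemption is fully phased out
  Base: 411000 Ft − 0 Ft = 411000 Ft
  411000 Ft × 10% = 41100 Ft

Ordinary income tax:
  158000 Ft × 16% = 25280 Ft
  160000 Ft × 27% = 43200 Ft
  170000 Ft × 32% = 54400 Ft
  → 122880 Ft

41100 Ft ≤ 122880 Ft, so no add-on is due.

0 Ft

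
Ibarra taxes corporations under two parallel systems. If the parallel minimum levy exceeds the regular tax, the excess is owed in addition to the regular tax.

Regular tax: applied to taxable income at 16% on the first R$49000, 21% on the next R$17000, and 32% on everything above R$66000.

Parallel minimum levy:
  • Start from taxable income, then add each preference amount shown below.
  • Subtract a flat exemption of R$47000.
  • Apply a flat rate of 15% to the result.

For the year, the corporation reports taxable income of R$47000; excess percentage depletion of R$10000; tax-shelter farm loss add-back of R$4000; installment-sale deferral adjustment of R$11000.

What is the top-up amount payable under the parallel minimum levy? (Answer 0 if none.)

Regular tax:
  R$47000 × 16% = R$7520

Parallel minimum levy:
  Adjusted income: R$47000 + R$10000 + R$4000 + R$11000 = R$72000
  Less exemption R$47000 → base R$25000
  R$25000 × 15% = R$3750

R$3750 ≤ R$7520, so no add-on is due.

R$0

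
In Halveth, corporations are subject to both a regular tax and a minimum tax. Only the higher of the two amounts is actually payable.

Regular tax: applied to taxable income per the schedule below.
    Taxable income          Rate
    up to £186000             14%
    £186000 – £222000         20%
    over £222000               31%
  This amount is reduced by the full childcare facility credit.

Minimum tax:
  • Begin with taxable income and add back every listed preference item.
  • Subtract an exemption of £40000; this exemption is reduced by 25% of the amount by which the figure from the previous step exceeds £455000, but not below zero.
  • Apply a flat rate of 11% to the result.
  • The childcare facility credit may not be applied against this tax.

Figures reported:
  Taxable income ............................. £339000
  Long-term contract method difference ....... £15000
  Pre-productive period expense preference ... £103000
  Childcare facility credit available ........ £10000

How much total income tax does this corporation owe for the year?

Regular tax:
  £186000 × 14% = £26040
  £36000 × 20% = £7200
  £117000 × 31% = £36270
  → £69510
  Less childcare facility credit £10000 → £59510

Minimum tax:
  Adjusted income: £339000 + £15000 + £103000 = £457000
  Exemption: £40000 − 25% × (£457000 − £455000) = £40000 − £500 = £39500
  Base: £457000 − £39500 = £417500
  £417500 × 11% = £45925

£59510 > £45925, so the regular tax governs.

£59510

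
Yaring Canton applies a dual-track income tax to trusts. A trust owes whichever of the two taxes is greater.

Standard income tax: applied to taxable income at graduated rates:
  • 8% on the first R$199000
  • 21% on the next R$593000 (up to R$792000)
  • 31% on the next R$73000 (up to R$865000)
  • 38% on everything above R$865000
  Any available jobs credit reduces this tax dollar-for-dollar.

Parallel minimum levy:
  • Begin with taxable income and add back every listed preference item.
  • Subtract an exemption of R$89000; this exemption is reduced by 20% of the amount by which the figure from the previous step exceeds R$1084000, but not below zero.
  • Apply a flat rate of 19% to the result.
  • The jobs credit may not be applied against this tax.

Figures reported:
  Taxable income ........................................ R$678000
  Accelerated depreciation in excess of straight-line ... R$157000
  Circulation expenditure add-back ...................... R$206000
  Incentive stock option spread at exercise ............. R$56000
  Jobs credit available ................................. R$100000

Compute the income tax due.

R$192014

Parallel minimum levy:
  Adjusted income: R$678000 + R$157000 + R$206000 + R$56000 = R$1097000
  Exemption: R$89000 − 20% × (R$1097000 − R$1084000) = R$89000 − R$2600 = R$86400
  Base: R$1097000 − R$86400 = R$1010600
  R$1010600 × 19% = R$192014

Standard income tax:
  R$199000 × 8% = R$15920
  R$479000 × 21% = R$100590
  → R$116510
  Less jobs credit R$100000 → R$16510

R$192014 > R$16510, so the parallel minimum levy is the binding amount.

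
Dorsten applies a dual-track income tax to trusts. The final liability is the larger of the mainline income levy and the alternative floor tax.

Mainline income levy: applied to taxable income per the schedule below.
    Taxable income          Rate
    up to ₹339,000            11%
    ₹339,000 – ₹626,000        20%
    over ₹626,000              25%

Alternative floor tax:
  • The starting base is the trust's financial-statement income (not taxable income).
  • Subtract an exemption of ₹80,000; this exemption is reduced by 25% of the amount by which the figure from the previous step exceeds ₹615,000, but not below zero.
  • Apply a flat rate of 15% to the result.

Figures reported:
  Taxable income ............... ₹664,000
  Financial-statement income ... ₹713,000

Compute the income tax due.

Alternative floor tax:
  Base (financial-statement income): ₹713,000
  Exemption: ₹80,000 − 25% × (₹713,000 − ₹615,000) = ₹80,000 − ₹24,500 = ₹55,500
  Base: ₹713,000 − ₹55,500 = ₹657,500
  ₹657,500 × 15% = ₹98,625

Mainline income levy:
  ₹339,000 × 11% = ₹37,290
  ₹287,000 × 20% = ₹57,400
  ₹38,000 × 25% = ₹9,500
  → ₹104,190

₹104,190 > ₹98,625, so the mainline income levy governs.

₹104,190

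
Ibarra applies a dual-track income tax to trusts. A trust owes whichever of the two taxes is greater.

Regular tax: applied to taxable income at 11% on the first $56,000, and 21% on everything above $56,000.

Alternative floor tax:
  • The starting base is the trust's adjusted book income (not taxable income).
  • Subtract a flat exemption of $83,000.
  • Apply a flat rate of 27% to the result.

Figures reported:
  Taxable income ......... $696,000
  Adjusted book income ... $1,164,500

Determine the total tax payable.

Regular tax:
  $56,000 × 11% = $6,160
  $640,000 × 21% = $134,400
  → $140,560

Alternative floor tax:
  Base (adjusted book income): $1,164,500
  Less exemption $83,000 → base $1,081,500
  $1,081,500 × 27% = $292,005

$292,005 > $140,560, so the alternative floor tax is the binding amount.

$292,005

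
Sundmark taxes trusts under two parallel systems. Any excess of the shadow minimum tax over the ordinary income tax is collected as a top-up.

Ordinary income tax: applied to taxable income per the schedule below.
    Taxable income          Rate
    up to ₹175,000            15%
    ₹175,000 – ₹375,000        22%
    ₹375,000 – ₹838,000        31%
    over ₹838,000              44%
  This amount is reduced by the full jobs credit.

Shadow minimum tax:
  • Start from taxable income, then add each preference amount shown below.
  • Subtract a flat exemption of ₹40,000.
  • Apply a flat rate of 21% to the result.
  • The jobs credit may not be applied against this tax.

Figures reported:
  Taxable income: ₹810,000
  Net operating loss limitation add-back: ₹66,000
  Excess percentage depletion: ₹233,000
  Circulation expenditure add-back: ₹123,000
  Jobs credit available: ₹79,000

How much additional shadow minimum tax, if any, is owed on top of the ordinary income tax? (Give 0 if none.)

₹124,220

Shadow minimum tax:
  Adjusted income: ₹810,000 + ₹66,000 + ₹233,000 + ₹123,000 = ₹1,232,000
  Less exemption ₹40,000 → base ₹1,192,000
  ₹1,192,000 × 21% = ₹250,320

Ordinary income tax:
  ₹175,000 × 15% = ₹26,250
  ₹200,000 × 22% = ₹44,000
  ₹435,000 × 31% = ₹134,850
  → ₹205,100
  Less jobs credit ₹79,000 → ₹126,100

Excess of shadow minimum tax over ordinary income tax: ₹250,320 − ₹126,100 = ₹124,220.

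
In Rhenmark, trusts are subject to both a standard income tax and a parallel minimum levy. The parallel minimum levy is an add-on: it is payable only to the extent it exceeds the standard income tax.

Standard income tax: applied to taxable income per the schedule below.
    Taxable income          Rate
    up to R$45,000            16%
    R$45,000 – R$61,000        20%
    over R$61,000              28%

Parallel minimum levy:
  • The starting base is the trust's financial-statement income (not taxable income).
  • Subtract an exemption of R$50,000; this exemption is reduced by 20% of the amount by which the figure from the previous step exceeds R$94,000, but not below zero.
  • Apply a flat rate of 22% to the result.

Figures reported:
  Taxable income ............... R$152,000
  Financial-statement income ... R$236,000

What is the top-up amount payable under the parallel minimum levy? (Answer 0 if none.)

R$11,288

Parallel minimum levy:
  Base (financial-statement income): R$236,000
  Exemption: R$50,000 − 20% × (R$236,000 − R$94,000) = R$50,000 − R$28,400 = R$21,600
  Base: R$236,000 − R$21,600 = R$214,400
  R$214,400 × 22% = R$47,168

Standard income tax:
  R$45,000 × 16% = R$7,200
  R$16,000 × 20% = R$3,200
  R$91,000 × 28% = R$25,480
  → R$35,880

Excess of parallel minimum levy over standard income tax: R$47,168 − R$35,880 = R$11,288.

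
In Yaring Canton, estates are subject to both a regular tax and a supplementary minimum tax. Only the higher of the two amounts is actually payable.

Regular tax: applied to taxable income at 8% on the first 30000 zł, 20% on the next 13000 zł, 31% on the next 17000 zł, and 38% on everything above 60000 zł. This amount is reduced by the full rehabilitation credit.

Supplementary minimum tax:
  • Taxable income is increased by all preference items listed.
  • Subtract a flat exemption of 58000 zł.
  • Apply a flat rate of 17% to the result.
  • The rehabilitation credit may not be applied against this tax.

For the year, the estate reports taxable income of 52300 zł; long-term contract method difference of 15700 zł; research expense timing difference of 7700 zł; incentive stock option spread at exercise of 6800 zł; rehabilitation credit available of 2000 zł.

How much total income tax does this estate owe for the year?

Supplementary minimum tax:
  Adjusted income: 52300 zł + 15700 zł + 7700 zł + 6800 zł = 82500 zł
  Less exemption 58000 zł → base 24500 zł
  24500 zł × 17% = 4165 zł

Regular tax:
  30000 zł × 8% = 2400 zł
  13000 zł × 20% = 2600 zł
  9300 zł × 31% = 2883 zł
  → 7883 zł
  Less rehabilitation credit 2000 zł → 5883 zł

5883 zł > 4165 zł, so the regular tax governs.

5883 zł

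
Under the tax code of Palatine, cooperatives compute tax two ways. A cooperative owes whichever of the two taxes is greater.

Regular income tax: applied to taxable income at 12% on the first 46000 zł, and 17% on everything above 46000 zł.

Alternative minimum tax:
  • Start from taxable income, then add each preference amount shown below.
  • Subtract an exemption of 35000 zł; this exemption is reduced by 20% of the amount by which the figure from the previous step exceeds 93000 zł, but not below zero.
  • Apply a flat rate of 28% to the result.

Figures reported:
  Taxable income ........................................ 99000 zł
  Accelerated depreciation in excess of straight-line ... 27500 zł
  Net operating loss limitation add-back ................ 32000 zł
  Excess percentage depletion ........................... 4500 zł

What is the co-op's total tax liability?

39760 zł

Alternative minimum tax:
  Adjusted income: 99000 zł + 27500 zł + 32000 zł + 4500 zł = 163000 zł
  Exemption: 35000 zł − 20% × (163000 zł − 93000 zł) = 35000 zł − 14000 zł = 21000 zł
  Base: 163000 zł − 21000 zł = 142000 zł
  142000 zł × 28% = 39760 zł

Regular income tax:
  46000 zł × 12% = 5520 zł
  53000 zł × 17% = 9010 zł
  → 14530 zł

39760 zł > 14530 zł, so the alternative minimum tax is the binding amount.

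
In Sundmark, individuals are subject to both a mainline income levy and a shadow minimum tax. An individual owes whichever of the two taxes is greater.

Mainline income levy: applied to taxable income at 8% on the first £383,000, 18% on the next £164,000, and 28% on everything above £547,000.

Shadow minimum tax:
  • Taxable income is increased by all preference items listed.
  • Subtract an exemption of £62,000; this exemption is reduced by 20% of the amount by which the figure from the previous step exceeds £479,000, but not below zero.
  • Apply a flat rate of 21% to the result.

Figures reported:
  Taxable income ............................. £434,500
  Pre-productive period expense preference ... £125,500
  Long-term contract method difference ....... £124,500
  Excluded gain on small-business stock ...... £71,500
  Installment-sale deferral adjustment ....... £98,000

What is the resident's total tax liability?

Mainline income levy:
  £383,000 × 8% = £30,640
  £51,500 × 18% = £9,270
  → £39,910

Shadow minimum tax:
  Adjusted income: £434,500 + £125,500 + £124,500 + £71,500 + £98,000 = £854,000
  Exemption: 20% × (£854,000 − £479,000) = £75,000 ≥ £62,000, so the exemption is fully phased out
  Base: £854,000 − £0 = £854,000
  £854,000 × 21% = £179,340

£179,340 > £39,910, so the shadow minimum tax is the binding amount.

£179,340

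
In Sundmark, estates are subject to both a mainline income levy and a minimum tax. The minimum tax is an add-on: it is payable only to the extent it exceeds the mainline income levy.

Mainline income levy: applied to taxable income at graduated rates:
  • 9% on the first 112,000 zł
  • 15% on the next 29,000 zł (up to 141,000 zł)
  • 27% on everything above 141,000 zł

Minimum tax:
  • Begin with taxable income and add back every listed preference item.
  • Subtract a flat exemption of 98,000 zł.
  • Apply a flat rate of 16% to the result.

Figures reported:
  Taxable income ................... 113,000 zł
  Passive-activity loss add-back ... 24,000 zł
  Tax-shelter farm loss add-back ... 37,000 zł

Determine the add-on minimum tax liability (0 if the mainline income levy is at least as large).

1,930 zł

Mainline income levy:
  112,000 zł × 9% = 10,080 zł
  1,000 zł × 15% = 150 zł
  → 10,230 zł

Minimum tax:
  Adjusted income: 113,000 zł + 24,000 zł + 37,000 zł = 174,000 zł
  Less exemption 98,000 zł → base 76,000 zł
  76,000 zł × 16% = 12,160 zł

Excess of minimum tax over mainline income levy: 12,160 zł − 10,230 zł = 1,930 zł.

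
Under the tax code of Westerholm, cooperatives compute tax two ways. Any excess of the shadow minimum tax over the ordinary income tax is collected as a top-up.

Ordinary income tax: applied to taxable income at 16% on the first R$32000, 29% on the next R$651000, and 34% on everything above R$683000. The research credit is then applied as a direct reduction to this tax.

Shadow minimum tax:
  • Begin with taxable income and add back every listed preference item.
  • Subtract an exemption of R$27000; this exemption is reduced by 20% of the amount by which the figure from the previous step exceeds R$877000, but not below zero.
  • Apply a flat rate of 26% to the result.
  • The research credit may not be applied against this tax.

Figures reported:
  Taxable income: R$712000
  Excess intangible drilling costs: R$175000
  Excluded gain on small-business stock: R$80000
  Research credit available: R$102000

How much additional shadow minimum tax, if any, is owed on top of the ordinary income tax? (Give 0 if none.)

Ordinary income tax:
  R$32000 × 16% = R$5120
  R$651000 × 29% = R$188790
  R$29000 × 34% = R$9860
  → R$203770
  Less research credit R$102000 → R$101770

Shadow minimum tax:
  Adjusted income: R$712000 + R$175000 + R$80000 = R$967000
  Exemption: R$27000 − 20% × (R$967000 − R$877000) = R$27000 − R$18000 = R$9000
  Base: R$967000 − R$9000 = R$958000
  R$958000 × 26% = R$249080

Excess of shadow minimum tax over ordinary income tax: R$249080 − R$101770 = R$147310.

R$147310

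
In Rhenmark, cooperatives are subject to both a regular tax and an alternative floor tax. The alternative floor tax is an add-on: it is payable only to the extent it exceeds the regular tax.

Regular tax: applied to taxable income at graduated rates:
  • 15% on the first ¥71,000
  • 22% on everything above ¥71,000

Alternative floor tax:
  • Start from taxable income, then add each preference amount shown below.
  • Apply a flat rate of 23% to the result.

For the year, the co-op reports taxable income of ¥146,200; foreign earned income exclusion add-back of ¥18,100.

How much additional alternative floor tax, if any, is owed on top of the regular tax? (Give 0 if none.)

Alternative floor tax:
  Adjusted income: ¥146,200 + ¥18,100 = ¥164,300
  ¥164,300 × 23% = ¥37,789

Regular tax:
  ¥71,000 × 15% = ¥10,650
  ¥75,200 × 22% = ¥16,544
  → ¥27,194

Excess of alternative floor tax over regular tax: ¥37,789 − ¥27,194 = ¥10,595.

¥10,595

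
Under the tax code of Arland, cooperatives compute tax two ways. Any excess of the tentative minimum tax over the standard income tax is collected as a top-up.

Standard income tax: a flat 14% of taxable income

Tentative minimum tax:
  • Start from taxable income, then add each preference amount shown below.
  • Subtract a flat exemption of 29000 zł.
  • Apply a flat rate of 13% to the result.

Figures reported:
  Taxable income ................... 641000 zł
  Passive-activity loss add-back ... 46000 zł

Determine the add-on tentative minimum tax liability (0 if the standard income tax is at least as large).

Standard income tax:
  641000 zł × 14% = 89740 zł

Tentative minimum tax:
  Adjusted income: 641000 zł + 46000 zł = 687000 zł
  Less exemption 29000 zł → base 658000 zł
  658000 zł × 13% = 85540 zł

85540 zł ≤ 89740 zł, so no add-on is due.

0 zł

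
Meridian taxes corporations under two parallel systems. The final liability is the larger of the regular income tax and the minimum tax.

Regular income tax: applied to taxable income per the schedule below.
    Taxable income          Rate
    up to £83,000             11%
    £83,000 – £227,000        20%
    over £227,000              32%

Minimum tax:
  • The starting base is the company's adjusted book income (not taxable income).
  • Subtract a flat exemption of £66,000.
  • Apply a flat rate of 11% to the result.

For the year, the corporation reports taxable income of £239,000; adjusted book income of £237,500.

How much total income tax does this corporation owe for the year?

Minimum tax:
  Base (adjusted book income): £237,500
  Less exemption £66,000 → base £171,500
  £171,500 × 11% = £18,865

Regular income tax:
  £83,000 × 11% = £9,130
  £144,000 × 20% = £28,800
  £12,000 × 32% = £3,840
  → £41,770

£41,770 > £18,865, so the regular income tax governs.

£41,770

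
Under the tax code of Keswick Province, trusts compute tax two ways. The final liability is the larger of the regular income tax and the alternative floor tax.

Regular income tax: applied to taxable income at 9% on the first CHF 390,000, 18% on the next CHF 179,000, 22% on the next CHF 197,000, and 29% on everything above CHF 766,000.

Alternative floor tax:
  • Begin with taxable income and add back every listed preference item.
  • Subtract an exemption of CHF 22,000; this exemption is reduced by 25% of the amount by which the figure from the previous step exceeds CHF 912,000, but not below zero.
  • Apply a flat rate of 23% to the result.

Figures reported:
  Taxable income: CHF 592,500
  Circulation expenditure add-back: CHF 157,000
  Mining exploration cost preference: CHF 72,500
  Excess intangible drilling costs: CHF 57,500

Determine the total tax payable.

Regular income tax:
  CHF 390,000 × 9% = CHF 35,100
  CHF 179,000 × 18% = CHF 32,220
  CHF 23,500 × 22% = CHF 5,170
  → CHF 72,490

Alternative floor tax:
  Adjusted income: CHF 592,500 + CHF 157,000 + CHF 72,500 + CHF 57,500 = CHF 879,500
  Exemption: CHF 879,500 ≤ CHF 912,000, so full CHF 22,000 applies
  Base: CHF 879,500 − CHF 22,000 = CHF 857,500
  CHF 857,500 × 23% = CHF 197,225

CHF 197,225 > CHF 72,490, so the alternative floor tax is the binding amount.

CHF 197,225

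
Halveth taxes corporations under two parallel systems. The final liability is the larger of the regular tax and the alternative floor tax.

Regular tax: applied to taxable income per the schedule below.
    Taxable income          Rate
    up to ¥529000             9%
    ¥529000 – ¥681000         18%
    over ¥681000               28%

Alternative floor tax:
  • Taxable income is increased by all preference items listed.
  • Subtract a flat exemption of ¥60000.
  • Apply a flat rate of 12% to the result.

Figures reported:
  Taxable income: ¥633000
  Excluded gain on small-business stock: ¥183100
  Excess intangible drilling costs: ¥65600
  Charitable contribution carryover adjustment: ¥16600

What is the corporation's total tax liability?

Regular tax:
  ¥529000 × 9% = ¥47610
  ¥104000 × 18% = ¥18720
  → ¥66330

Alternative floor tax:
  Adjusted income: ¥633000 + ¥183100 + ¥65600 + ¥16600 = ¥898300
  Less exemption ¥60000 → base ¥838300
  ¥838300 × 12% = ¥100596

¥100596 > ¥66330, so the alternative floor tax is the binding amount.

¥100596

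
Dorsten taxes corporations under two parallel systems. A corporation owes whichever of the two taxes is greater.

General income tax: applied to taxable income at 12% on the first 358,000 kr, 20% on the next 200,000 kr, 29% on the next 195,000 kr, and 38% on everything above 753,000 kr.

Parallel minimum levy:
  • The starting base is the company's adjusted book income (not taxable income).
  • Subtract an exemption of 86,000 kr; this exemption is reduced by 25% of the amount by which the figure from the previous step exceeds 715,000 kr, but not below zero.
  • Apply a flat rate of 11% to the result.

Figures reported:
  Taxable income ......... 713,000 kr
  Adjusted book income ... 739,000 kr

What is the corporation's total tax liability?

General income tax:
  358,000 kr × 12% = 42,960 kr
  200,000 kr × 20% = 40,000 kr
  155,000 kr × 29% = 44,950 kr
  → 127,910 kr

Parallel minimum levy:
  Base (adjusted book income): 739,000 kr
  Exemption: 86,000 kr − 25% × (739,000 kr − 715,000 kr) = 86,000 kr − 6,000 kr = 80,000 kr
  Base: 739,000 kr − 80,000 kr = 659,000 kr
  659,000 kr × 11% = 72,490 kr

127,910 kr > 72,490 kr, so the general income tax governs.

127,910 kr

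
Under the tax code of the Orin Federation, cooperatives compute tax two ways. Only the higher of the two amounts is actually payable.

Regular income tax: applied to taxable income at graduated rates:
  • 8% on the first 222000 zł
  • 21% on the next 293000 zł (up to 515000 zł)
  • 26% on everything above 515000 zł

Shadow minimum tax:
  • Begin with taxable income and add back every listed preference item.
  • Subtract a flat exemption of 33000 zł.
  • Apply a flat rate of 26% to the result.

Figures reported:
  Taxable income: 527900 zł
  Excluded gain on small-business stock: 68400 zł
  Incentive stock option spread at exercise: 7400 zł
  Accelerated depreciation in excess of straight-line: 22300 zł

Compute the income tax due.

154180 zł

Regular income tax:
  222000 zł × 8% = 17760 zł
  293000 zł × 21% = 61530 zł
  12900 zł × 26% = 3354 zł
  → 82644 zł

Shadow minimum tax:
  Adjusted income: 527900 zł + 68400 zł + 7400 zł + 22300 zł = 626000 zł
  Less exemption 33000 zł → base 593000 zł
  593000 zł × 26% = 154180 zł

154180 zł > 82644 zł, so the shadow minimum tax is the binding amount.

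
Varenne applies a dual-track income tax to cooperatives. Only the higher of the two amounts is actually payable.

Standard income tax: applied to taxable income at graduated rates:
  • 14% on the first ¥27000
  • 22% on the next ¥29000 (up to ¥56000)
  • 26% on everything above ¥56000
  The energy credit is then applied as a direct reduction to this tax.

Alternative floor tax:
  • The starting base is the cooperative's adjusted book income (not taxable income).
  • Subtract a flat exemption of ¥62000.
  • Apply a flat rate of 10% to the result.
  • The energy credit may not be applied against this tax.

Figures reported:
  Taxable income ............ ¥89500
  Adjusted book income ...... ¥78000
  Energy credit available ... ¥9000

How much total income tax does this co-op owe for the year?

Alternative floor tax:
  Base (adjusted book income): ¥78000
  Less exemption ¥62000 → base ¥16000
  ¥16000 × 10% = ¥1600

Standard income tax:
  ¥27000 × 14% = ¥3780
  ¥29000 × 22% = ¥6380
  ¥33500 × 26% = ¥8710
  → ¥18870
  Less energy credit ¥9000 → ¥9870

¥9870 > ¥1600, so the standard income tax governs.

¥9870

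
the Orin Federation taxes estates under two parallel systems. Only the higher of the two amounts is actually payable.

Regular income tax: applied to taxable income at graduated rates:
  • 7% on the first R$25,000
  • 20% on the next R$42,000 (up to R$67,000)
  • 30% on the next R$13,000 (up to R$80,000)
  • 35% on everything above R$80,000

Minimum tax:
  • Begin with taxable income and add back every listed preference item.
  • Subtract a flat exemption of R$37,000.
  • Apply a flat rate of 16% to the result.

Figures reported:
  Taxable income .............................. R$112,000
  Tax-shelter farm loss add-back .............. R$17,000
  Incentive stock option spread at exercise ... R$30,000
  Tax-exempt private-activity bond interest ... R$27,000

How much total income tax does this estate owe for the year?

Regular income tax:
  R$25,000 × 7% = R$1,750
  R$42,000 × 20% = R$8,400
  R$13,000 × 30% = R$3,900
  R$32,000 × 35% = R$11,200
  → R$25,250

Minimum tax:
  Adjusted income: R$112,000 + R$17,000 + R$30,000 + R$27,000 = R$186,000
  Less exemption R$37,000 → base R$149,000
  R$149,000 × 16% = R$23,840

R$25,250 > R$23,840, so the regular income tax governs.

R$25,250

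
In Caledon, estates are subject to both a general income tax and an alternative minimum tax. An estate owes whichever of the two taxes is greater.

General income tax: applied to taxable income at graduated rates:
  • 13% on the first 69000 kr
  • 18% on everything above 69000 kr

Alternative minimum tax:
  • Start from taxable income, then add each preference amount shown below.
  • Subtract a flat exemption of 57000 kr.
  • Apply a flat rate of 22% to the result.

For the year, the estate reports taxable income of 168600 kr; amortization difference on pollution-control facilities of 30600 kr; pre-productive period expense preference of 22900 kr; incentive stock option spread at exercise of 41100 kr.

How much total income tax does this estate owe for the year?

General income tax:
  69000 kr × 13% = 8970 kr
  99600 kr × 18% = 17928 kr
  → 26898 kr

Alternative minimum tax:
  Adjusted income: 168600 kr + 30600 kr + 22900 kr + 41100 kr = 263200 kr
  Less exemption 57000 kr → base 206200 kr
  206200 kr × 22% = 45364 kr

45364 kr > 26898 kr, so the alternative minimum tax is the binding amount.

45364 kr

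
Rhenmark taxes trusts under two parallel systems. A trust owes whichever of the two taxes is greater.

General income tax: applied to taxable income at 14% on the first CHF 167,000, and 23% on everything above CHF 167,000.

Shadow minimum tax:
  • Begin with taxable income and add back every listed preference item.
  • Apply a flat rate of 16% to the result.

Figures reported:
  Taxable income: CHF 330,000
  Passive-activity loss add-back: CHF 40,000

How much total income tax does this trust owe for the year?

CHF 60,870

Shadow minimum tax:
  Adjusted income: CHF 330,000 + CHF 40,000 = CHF 370,000
  CHF 370,000 × 16% = CHF 59,200

General income tax:
  CHF 167,000 × 14% = CHF 23,380
  CHF 163,000 × 23% = CHF 37,490
  → CHF 60,870

CHF 60,870 > CHF 59,200, so the general income tax governs.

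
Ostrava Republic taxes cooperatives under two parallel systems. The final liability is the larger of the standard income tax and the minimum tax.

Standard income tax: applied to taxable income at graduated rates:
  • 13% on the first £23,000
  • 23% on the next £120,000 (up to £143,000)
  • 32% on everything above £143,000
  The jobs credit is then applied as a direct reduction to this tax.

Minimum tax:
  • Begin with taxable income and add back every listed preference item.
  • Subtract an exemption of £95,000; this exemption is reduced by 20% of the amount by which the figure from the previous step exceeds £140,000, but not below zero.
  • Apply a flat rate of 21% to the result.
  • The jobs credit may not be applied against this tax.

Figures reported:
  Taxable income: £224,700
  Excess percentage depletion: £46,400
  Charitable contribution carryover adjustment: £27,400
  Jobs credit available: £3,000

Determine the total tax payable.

£53,734

Minimum tax:
  Adjusted income: £224,700 + £46,400 + £27,400 = £298,500
  Exemption: £95,000 − 20% × (£298,500 − £140,000) = £95,000 − £31,700 = £63,300
  Base: £298,500 − £63,300 = £235,200
  £235,200 × 21% = £49,392

Standard income tax:
  £23,000 × 13% = £2,990
  £120,000 × 23% = £27,600
  £81,700 × 32% = £26,144
  → £56,734
  Less jobs credit £3,000 → £53,734

£53,734 > £49,392, so the standard income tax governs.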